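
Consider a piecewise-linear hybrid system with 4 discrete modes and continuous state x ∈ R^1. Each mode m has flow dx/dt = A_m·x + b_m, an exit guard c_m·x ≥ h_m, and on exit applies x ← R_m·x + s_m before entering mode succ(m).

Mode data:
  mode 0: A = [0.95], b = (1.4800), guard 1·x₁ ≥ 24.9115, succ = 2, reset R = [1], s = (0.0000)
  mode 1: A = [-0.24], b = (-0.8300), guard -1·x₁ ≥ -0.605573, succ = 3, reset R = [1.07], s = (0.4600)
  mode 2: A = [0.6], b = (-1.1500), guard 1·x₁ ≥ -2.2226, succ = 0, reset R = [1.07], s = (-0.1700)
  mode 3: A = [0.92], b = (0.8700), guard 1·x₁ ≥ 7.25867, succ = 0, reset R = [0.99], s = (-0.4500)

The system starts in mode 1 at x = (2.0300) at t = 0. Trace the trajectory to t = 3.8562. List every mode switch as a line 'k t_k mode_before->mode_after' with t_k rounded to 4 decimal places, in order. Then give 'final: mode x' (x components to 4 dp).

Mode 1: guard c·x = -0.6056 hit at Δt = 1.2520 (t = 1.2520), x⁻ = (0.6056) → reset → x⁺ = (1.1080), jump to mode 3
Mode 3: guard c·x = 7.2587 hit at Δt = 1.5055 (t = 2.7575), x⁻ = (7.2587) → reset → x⁺ = (6.7361), jump to mode 0
Mode 0: flow for 1.0987 to horizon, guard not reached → x = (21.9961)

1 1.2520 1->3
2 2.7575 3->0
final: 0 21.9961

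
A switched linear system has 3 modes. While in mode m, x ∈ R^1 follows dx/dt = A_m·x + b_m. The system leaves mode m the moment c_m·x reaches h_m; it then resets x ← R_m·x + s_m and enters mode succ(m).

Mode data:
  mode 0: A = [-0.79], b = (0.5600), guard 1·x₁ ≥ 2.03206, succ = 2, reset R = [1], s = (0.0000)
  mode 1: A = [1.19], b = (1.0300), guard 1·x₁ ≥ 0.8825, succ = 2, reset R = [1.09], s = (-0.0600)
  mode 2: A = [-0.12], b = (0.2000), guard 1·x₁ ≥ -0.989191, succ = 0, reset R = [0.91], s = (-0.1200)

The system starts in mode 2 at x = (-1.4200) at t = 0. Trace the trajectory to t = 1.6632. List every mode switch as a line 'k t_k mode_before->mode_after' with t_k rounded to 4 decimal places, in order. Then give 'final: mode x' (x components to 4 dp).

Mode 2: guard c·x = -0.9892 hit at Δt = 1.2527 (t = 1.2527), x⁻ = (-0.9892) → reset → x⁺ = (-1.0202), jump to mode 0
Mode 0: flow for 0.4105 to horizon, guard not reached → x = (-0.5413)

1 1.2527 2->0
final: 0 -0.5413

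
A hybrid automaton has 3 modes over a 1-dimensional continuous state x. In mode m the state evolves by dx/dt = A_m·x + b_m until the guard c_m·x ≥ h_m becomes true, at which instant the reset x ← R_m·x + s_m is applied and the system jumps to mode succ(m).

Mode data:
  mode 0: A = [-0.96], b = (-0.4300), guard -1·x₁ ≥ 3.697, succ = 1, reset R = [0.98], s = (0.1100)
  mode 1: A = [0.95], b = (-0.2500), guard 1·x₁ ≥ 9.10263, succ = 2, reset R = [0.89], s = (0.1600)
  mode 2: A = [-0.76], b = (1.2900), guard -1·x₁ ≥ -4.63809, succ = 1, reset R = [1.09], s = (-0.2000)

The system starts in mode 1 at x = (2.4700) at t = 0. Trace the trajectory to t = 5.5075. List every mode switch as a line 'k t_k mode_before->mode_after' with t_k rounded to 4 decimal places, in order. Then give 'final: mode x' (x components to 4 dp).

Mode 1: guard c·x = 9.1026 hit at Δt = 1.4607 (t = 1.4607), x⁻ = (9.1026) → reset → x⁺ = (8.2613), jump to mode 2
Mode 2: guard c·x = -4.6381 hit at Δt = 1.0565 (t = 2.5172), x⁻ = (4.6381) → reset → x⁺ = (4.8555), jump to mode 1
Mode 1: guard c·x = 9.1026 hit at Δt = 0.6893 (t = 3.2065), x⁻ = (9.1026) → reset → x⁺ = (8.2613), jump to mode 2
Mode 2: guard c·x = -4.6381 hit at Δt = 1.0565 (t = 4.2630), x⁻ = (4.6381) → reset → x⁺ = (4.8555), jump to mode 1
Mode 1: guard c·x = 9.1026 hit at Δt = 0.6893 (t = 4.9523), x⁻ = (9.1026) → reset → x⁺ = (8.2613), jump to mode 2
Mode 2: flow for 0.5552 to horizon, guard not reached → x = (6.0018)

1 1.4607 1->2
2 2.5172 2->1
3 3.2065 1->2
4 4.2630 2->1
5 4.9523 1->2
final: 2 6.0018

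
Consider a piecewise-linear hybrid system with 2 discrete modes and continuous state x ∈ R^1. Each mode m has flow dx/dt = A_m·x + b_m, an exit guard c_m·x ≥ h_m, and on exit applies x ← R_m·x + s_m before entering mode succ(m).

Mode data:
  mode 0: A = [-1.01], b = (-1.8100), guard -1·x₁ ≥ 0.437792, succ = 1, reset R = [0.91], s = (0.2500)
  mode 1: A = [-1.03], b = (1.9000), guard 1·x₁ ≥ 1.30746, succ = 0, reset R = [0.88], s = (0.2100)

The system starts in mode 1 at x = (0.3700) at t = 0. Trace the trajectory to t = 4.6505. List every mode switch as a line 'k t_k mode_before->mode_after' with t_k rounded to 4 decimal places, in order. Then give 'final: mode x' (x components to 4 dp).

1 0.9804 1->0
2 1.8170 0->1
3 3.0899 1->0
4 3.9265 0->1
final: 1 0.8992

Mode 1: guard c·x = 1.3075 hit at Δt = 0.9804 (t = 0.9804), x⁻ = (1.3075) → reset → x⁺ = (1.3606), jump to mode 0
Mode 0: guard c·x = 0.4378 hit at Δt = 0.8366 (t = 1.8170), x⁻ = (-0.4378) → reset → x⁺ = (-0.1484), jump to mode 1
Mode 1: guard c·x = 1.3075 hit at Δt = 1.2729 (t = 3.0899), x⁻ = (1.3075) → reset → x⁺ = (1.3606), jump to mode 0
Mode 0: guard c·x = 0.4378 hit at Δt = 0.8366 (t = 3.9265), x⁻ = (-0.4378) → reset → x⁺ = (-0.1484), jump to mode 1
Mode 1: flow for 0.7240 to horizon, guard not reached → x = (0.8992)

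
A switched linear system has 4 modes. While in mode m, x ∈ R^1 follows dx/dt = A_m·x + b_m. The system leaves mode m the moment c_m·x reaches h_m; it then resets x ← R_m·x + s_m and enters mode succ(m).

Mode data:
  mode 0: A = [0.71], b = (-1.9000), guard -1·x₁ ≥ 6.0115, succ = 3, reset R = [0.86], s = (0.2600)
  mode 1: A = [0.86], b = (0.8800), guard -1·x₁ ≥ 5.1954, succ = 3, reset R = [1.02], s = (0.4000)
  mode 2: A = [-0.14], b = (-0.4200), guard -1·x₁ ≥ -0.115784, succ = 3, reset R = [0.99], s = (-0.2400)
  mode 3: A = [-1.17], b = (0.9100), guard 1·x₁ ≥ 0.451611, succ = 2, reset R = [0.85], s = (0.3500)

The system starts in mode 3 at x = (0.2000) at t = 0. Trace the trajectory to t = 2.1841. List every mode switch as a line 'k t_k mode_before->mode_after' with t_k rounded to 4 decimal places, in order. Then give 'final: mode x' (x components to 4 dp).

Mode 3: guard c·x = 0.4516 hit at Δt = 0.4887 (t = 0.4887), x⁻ = (0.4516) → reset → x⁺ = (0.7339), jump to mode 2
Mode 2: guard c·x = -0.1158 hit at Δt = 1.2926 (t = 1.7813), x⁻ = (0.1158) → reset → x⁺ = (-0.1254), jump to mode 3
Mode 3: flow for 0.4028 to horizon, guard not reached → x = (0.2140)

1 0.4887 3->2
2 1.7813 2->3
final: 3 0.2140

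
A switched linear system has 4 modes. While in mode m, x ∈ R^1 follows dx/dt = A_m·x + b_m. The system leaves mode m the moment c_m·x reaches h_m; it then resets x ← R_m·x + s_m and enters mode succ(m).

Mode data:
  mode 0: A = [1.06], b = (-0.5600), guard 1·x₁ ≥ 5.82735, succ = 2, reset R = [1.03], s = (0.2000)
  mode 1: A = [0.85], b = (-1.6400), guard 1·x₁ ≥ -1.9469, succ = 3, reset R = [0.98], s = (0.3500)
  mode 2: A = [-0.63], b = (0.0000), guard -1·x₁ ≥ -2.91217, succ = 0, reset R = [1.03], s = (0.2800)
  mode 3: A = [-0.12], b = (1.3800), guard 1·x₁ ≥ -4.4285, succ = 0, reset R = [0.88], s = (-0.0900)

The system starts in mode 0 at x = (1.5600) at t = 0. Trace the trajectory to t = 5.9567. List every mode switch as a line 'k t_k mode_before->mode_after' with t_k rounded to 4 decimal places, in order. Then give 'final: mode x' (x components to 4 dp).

1 1.5437 0->2
2 2.7437 2->0
3 3.3621 0->2
4 4.5621 2->0
5 5.1805 0->2
final: 2 3.8033

Mode 0: guard c·x = 5.8274 hit at Δt = 1.5437 (t = 1.5437), x⁻ = (5.8274) → reset → x⁺ = (6.2022), jump to mode 2
Mode 2: guard c·x = -2.9122 hit at Δt = 1.2000 (t = 2.7437), x⁻ = (2.9122) → reset → x⁺ = (3.2795), jump to mode 0
Mode 0: guard c·x = 5.8274 hit at Δt = 0.6184 (t = 3.3621), x⁻ = (5.8273) → reset → x⁺ = (6.2022), jump to mode 2
Mode 2: guard c·x = -2.9122 hit at Δt = 1.2000 (t = 4.5621), x⁻ = (2.9122) → reset → x⁺ = (3.2795), jump to mode 0
Mode 0: guard c·x = 5.8274 hit at Δt = 0.6184 (t = 5.1805), x⁻ = (5.8273) → reset → x⁺ = (6.2022), jump to mode 2
Mode 2: flow for 0.7762 to horizon, guard not reached → x = (3.8033)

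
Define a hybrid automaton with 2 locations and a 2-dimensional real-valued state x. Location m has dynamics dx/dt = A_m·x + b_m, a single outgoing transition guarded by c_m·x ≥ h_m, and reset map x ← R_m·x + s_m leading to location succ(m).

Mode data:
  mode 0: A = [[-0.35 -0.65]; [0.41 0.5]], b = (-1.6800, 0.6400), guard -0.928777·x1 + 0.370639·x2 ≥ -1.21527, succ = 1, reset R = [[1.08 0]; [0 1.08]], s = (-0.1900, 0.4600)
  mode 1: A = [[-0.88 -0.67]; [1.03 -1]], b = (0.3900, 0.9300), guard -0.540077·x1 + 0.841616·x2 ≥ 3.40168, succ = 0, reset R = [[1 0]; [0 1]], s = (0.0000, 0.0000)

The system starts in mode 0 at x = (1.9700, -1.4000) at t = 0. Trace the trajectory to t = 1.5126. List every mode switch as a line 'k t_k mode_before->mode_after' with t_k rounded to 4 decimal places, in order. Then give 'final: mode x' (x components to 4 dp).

1 0.7172 0->1
final: 1 0.5449 0.6613

Mode 0: guard c·x = -1.2153 hit at Δt = 0.7172 (t = 0.7172), x⁻ = (0.9383, -0.9277) → reset → x⁺ = (0.8233, -0.5419), jump to mode 1
Mode 1: flow for 0.7954 to horizon, guard not reached → x = (0.5449, 0.6613)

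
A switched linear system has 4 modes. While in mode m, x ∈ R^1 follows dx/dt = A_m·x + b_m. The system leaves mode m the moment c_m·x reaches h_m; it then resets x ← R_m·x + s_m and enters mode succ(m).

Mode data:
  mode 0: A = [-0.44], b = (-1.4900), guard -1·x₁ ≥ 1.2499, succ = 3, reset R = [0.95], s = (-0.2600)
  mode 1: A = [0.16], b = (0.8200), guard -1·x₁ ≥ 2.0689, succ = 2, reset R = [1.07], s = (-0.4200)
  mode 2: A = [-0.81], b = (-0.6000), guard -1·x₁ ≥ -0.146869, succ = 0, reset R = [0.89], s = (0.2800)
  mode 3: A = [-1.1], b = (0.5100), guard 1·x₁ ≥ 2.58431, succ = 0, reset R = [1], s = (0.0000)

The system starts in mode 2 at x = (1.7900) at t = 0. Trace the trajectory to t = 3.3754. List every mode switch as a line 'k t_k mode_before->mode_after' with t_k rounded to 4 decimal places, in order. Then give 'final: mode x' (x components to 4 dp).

Mode 2: guard c·x = -0.1469 hit at Δt = 1.2935 (t = 1.2935), x⁻ = (0.1469) → reset → x⁺ = (0.4107), jump to mode 0
Mode 0: guard c·x = 1.2499 hit at Δt = 1.3070 (t = 2.6005), x⁻ = (-1.2499) → reset → x⁺ = (-1.4474), jump to mode 3
Mode 3: flow for 0.7749 to horizon, guard not reached → x = (-0.3512)

1 1.2935 2->0
2 2.6005 0->3
final: 3 -0.3512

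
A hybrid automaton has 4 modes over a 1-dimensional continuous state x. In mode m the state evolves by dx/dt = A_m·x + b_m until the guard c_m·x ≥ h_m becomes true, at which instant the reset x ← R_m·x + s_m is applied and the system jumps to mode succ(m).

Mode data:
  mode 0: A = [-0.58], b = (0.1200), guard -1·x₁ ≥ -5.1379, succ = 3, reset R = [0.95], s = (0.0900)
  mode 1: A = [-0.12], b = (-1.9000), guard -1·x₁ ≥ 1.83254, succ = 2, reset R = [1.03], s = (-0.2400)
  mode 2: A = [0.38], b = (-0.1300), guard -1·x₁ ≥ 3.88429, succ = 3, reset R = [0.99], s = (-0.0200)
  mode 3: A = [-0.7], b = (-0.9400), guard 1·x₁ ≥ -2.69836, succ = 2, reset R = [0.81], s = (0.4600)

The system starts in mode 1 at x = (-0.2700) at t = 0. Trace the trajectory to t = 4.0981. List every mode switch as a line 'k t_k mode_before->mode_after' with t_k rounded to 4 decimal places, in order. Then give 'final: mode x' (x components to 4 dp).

Mode 1: guard c·x = 1.8325 hit at Δt = 0.8817 (t = 0.8817), x⁻ = (-1.8325) → reset → x⁺ = (-2.1275), jump to mode 2
Mode 2: guard c·x = 3.8843 hit at Δt = 1.4139 (t = 2.2956), x⁻ = (-3.8843) → reset → x⁺ = (-3.8654), jump to mode 3
Mode 3: guard c·x = -2.6984 hit at Δt = 0.8873 (t = 3.1829), x⁻ = (-2.6984) → reset → x⁺ = (-1.7257), jump to mode 2
Mode 2: flow for 0.9152 to horizon, guard not reached → x = (-2.5857)

1 0.8817 1->2
2 2.2956 2->3
3 3.1829 3->2
final: 2 -2.5857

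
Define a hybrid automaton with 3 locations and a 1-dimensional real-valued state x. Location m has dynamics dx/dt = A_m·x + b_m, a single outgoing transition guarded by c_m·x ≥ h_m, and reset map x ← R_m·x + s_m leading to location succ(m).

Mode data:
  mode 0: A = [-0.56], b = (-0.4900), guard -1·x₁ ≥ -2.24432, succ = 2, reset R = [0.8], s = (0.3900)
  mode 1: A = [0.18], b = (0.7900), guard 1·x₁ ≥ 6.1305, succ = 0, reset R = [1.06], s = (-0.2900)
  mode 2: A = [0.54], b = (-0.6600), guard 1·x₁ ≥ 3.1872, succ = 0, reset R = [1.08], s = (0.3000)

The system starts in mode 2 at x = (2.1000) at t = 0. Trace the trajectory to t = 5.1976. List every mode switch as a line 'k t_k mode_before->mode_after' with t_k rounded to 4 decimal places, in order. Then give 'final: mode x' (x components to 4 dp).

Mode 2: guard c·x = 3.1872 hit at Δt = 1.4923 (t = 1.4923), x⁻ = (3.1872) → reset → x⁺ = (3.7422), jump to mode 0
Mode 0: guard c·x = -2.2443 hit at Δt = 0.7003 (t = 2.1926), x⁻ = (2.2443) → reset → x⁺ = (2.1855), jump to mode 2
Mode 2: guard c·x = 3.1872 hit at Δt = 1.3203 (t = 3.5129), x⁻ = (3.1872) → reset → x⁺ = (3.7422), jump to mode 0
Mode 0: guard c·x = -2.2443 hit at Δt = 0.7003 (t = 4.2132), x⁻ = (2.2443) → reset → x⁺ = (2.1855), jump to mode 2
Mode 2: flow for 0.9844 to horizon, guard not reached → x = (2.8613)

1 1.4923 2->0
2 2.1926 0->2
3 3.5129 2->0
4 4.2132 0->2
final: 2 2.8613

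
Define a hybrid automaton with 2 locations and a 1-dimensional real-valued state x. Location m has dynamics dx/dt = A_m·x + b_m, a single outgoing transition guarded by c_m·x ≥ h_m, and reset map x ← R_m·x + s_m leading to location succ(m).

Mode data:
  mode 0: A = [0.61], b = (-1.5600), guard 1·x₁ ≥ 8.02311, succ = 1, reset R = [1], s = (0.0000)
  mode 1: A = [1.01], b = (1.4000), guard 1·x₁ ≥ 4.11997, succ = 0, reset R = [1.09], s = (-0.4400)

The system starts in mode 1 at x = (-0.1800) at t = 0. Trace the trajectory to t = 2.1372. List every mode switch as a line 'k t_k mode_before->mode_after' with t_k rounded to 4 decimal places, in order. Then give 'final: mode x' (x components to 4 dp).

1 1.5034 1->0
final: 0 4.7556

Mode 1: guard c·x = 4.1200 hit at Δt = 1.5034 (t = 1.5034), x⁻ = (4.1200) → reset → x⁺ = (4.0508), jump to mode 0
Mode 0: flow for 0.6338 to horizon, guard not reached → x = (4.7556)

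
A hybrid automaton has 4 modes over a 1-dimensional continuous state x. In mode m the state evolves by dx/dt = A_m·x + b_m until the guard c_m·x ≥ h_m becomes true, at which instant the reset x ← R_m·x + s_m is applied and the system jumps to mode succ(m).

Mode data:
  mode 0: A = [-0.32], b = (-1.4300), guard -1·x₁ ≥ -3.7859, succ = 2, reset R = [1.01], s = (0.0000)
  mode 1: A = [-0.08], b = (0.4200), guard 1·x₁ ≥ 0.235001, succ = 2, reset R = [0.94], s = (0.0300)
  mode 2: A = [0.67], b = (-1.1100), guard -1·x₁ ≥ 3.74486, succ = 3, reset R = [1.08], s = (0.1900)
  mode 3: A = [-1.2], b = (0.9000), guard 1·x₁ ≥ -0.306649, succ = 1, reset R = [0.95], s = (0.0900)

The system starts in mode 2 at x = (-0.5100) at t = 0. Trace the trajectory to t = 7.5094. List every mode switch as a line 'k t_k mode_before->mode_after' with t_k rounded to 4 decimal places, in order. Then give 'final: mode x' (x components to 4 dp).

Mode 2: guard c·x = 3.7449 hit at Δt = 1.3634 (t = 1.3634), x⁻ = (-3.7449) → reset → x⁺ = (-3.8544), jump to mode 3
Mode 3: guard c·x = -0.3066 hit at Δt = 1.2266 (t = 2.5900), x⁻ = (-0.3066) → reset → x⁺ = (-0.2013), jump to mode 1
Mode 1: guard c·x = 0.2350 hit at Δt = 1.0428 (t = 3.6328), x⁻ = (0.2350) → reset → x⁺ = (0.2509), jump to mode 2
Mode 2: guard c·x = 3.7449 hit at Δt = 2.0091 (t = 5.6419), x⁻ = (-3.7449) → reset → x⁺ = (-3.8544), jump to mode 3
Mode 3: guard c·x = -0.3066 hit at Δt = 1.2266 (t = 6.8685), x⁻ = (-0.3066) → reset → x⁺ = (-0.2013), jump to mode 1
Mode 1: flow for 0.6409 to horizon, guard not reached → x = (0.0712)

1 1.3634 2->3
2 2.5900 3->1
3 3.6328 1->2
4 5.6419 2->3
5 6.8685 3->1
final: 1 0.0712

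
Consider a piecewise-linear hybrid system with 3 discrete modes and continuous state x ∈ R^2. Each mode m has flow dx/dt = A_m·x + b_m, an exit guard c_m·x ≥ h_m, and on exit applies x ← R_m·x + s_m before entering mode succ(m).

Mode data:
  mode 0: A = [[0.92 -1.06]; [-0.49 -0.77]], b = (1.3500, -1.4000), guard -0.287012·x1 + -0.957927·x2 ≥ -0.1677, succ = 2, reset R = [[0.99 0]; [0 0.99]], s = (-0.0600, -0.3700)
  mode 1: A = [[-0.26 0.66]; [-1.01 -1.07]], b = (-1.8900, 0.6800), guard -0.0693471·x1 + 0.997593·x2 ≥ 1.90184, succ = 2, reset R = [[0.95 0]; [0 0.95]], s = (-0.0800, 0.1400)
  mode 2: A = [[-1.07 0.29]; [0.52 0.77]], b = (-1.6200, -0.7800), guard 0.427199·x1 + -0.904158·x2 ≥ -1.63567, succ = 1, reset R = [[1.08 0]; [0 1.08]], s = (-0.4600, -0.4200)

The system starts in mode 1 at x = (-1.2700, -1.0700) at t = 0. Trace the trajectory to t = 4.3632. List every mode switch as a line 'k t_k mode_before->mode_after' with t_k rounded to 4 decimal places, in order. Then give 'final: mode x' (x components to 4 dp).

Mode 1: guard c·x = 1.9018 hit at Δt = 1.2393 (t = 1.2393), x⁻ = (-2.5088, 1.7320) → reset → x⁺ = (-2.4633, 1.7854), jump to mode 2
Mode 2: guard c·x = -1.6357 hit at Δt = 1.0693 (t = 2.3086), x⁻ = (-1.5634, 1.0704) → reset → x⁺ = (-2.1484, 0.7360), jump to mode 1
Mode 1: guard c·x = 1.9018 hit at Δt = 0.6055 (t = 2.9141), x⁻ = (-2.4170, 1.7384) → reset → x⁺ = (-2.3762, 1.7915), jump to mode 2
Mode 2: guard c·x = -1.6357 hit at Δt = 1.1242 (t = 4.0383), x⁻ = (-1.5104, 1.0954) → reset → x⁺ = (-2.0912, 0.7631), jump to mode 1
Mode 1: flow for 0.3249 to horizon, guard not reached → x = (-2.2915, 1.3378)

1 1.2393 1->2
2 2.3086 2->1
3 2.9141 1->2
4 4.0383 2->1
final: 1 -2.2915 1.3378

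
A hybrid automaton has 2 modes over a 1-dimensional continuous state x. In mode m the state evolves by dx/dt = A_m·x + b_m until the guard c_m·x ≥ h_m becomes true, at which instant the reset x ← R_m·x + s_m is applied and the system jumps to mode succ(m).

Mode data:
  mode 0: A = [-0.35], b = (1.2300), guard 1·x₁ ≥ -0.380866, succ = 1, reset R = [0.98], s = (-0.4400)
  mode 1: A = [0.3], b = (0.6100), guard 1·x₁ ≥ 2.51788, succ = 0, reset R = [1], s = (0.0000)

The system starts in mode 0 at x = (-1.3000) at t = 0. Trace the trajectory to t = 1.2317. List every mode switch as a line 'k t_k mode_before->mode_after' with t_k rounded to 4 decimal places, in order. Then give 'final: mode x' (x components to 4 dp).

1 0.6053 0->1
final: 1 -0.5610

Mode 0: guard c·x = -0.3809 hit at Δt = 0.6053 (t = 0.6053), x⁻ = (-0.3809) → reset → x⁺ = (-0.8132), jump to mode 1
Mode 1: flow for 0.6264 to horizon, guard not reached → x = (-0.5610)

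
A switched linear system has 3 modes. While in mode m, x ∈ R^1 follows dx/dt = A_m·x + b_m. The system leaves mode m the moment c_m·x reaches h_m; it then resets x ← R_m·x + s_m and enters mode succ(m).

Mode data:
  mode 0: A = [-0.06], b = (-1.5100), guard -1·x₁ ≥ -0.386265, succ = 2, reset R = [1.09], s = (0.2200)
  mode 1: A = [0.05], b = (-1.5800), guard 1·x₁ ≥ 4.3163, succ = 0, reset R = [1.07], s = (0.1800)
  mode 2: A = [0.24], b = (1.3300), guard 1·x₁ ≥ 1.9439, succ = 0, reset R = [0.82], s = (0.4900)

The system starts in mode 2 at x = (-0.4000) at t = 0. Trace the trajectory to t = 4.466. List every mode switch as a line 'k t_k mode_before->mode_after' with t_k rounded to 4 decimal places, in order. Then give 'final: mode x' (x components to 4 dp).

1 1.5650 2->0
2 2.6371 0->2
3 3.4339 2->0
final: 0 0.4476

Mode 2: guard c·x = 1.9439 hit at Δt = 1.5650 (t = 1.5650), x⁻ = (1.9439) → reset → x⁺ = (2.0840), jump to mode 0
Mode 0: guard c·x = -0.3863 hit at Δt = 1.0721 (t = 2.6371), x⁻ = (0.3863) → reset → x⁺ = (0.6410), jump to mode 2
Mode 2: guard c·x = 1.9439 hit at Δt = 0.7968 (t = 3.4339), x⁻ = (1.9439) → reset → x⁺ = (2.0840), jump to mode 0
Mode 0: flow for 1.0321 to horizon, guard not reached → x = (0.4476)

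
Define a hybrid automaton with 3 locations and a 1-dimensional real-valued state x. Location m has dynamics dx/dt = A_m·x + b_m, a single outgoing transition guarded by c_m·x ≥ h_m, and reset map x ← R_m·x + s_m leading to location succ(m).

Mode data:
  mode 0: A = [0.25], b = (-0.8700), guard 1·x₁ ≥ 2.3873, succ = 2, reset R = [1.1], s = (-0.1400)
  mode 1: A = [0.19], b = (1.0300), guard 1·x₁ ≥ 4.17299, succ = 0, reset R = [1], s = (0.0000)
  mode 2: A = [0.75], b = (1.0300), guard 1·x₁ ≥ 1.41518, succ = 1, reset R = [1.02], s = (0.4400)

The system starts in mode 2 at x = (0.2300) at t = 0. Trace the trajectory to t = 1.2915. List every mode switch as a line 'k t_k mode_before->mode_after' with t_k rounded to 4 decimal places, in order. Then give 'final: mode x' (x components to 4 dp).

Mode 2: guard c·x = 1.4152 hit at Δt = 0.7379 (t = 0.7379), x⁻ = (1.4152) → reset → x⁺ = (1.8835), jump to mode 1
Mode 1: flow for 0.5536 to horizon, guard not reached → x = (2.6937)

1 0.7379 2->1
final: 1 2.6937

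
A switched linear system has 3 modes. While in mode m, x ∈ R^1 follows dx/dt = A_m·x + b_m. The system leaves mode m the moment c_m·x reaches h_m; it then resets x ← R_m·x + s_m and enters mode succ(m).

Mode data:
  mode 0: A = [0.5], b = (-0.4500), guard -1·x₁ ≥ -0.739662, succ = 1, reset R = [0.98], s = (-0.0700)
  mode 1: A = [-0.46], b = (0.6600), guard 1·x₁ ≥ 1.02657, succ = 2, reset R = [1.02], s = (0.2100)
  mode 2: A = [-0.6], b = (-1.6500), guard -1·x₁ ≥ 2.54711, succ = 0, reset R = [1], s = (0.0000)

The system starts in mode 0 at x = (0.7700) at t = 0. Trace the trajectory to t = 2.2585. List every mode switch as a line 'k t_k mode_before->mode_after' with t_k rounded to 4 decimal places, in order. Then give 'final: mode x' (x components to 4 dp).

Mode 0: guard c·x = -0.7397 hit at Δt = 0.4195 (t = 0.4195), x⁻ = (0.7397) → reset → x⁺ = (0.6549), jump to mode 1
Mode 1: guard c·x = 1.0266 hit at Δt = 1.4074 (t = 1.8269), x⁻ = (1.0266) → reset → x⁺ = (1.2571), jump to mode 2
Mode 2: flow for 0.4316 to horizon, guard not reached → x = (0.3429)

1 0.4195 0->1
2 1.8269 1->2
final: 2 0.3429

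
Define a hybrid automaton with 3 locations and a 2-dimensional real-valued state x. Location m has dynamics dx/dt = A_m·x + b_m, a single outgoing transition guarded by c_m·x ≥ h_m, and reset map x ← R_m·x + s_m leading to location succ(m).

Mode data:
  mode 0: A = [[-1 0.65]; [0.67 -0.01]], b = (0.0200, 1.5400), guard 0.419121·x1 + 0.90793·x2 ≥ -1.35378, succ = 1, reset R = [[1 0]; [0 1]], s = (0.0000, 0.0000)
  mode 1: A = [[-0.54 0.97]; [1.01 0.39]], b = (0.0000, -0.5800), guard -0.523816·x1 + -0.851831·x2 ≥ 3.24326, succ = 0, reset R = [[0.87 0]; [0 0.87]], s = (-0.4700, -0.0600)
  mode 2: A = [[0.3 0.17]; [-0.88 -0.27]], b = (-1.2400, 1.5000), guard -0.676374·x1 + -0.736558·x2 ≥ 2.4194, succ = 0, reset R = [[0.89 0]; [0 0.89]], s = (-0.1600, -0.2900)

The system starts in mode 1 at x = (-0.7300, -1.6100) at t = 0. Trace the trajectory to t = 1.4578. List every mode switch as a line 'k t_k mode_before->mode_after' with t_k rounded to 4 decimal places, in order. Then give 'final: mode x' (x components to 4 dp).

Mode 1: guard c·x = 3.2433 hit at Δt = 0.5028 (t = 0.5028), x⁻ = (-1.5051, -2.8818) → reset → x⁺ = (-1.7795, -2.5672), jump to mode 0
Mode 0: flow for 0.9550 to horizon, guard not reached → x = (-1.6089, -2.1625)

1 0.5028 1->0
final: 0 -1.6089 -2.1625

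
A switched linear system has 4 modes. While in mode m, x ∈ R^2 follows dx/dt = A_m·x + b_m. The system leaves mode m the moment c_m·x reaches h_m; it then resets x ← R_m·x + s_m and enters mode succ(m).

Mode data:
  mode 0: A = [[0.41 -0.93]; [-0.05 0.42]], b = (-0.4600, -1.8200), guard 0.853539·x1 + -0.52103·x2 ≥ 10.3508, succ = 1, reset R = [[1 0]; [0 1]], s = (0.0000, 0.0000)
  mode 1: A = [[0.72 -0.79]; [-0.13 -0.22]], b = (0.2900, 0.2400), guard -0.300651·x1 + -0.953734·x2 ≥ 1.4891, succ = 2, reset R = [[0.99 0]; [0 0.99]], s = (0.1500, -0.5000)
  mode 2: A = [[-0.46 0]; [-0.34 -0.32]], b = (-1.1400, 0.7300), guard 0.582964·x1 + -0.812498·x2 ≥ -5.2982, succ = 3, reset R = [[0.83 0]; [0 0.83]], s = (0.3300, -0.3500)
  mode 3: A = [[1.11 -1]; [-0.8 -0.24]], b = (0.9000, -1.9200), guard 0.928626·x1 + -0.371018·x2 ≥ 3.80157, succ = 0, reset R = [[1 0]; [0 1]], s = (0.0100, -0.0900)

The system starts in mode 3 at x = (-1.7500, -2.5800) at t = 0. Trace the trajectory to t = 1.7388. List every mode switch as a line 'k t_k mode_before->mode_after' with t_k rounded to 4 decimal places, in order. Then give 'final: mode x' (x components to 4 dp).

Mode 3: guard c·x = 3.8016 hit at Δt = 1.1794 (t = 1.1794), x⁻ = (2.5508, -3.8619) → reset → x⁺ = (2.5608, -3.9519), jump to mode 0
Mode 0: flow for 0.5594 to horizon, guard not reached → x = (5.8640, -6.2718)

1 1.1794 3->0
final: 0 5.8640 -6.2718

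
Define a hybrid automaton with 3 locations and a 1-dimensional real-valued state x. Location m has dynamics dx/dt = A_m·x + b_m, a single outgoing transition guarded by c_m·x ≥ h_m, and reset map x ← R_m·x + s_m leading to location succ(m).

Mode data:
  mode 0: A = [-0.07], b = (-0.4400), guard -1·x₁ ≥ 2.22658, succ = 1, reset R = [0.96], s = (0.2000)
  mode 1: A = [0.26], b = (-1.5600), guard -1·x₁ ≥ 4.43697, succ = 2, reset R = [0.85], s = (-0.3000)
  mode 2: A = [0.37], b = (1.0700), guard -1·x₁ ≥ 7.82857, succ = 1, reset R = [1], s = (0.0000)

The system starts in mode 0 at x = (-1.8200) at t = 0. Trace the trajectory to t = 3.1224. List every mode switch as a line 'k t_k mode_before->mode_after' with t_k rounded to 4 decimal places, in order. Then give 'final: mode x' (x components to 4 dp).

Mode 0: guard c·x = 2.2266 hit at Δt = 1.3637 (t = 1.3637), x⁻ = (-2.2266) → reset → x⁺ = (-1.9375), jump to mode 1
Mode 1: guard c·x = 4.4370 hit at Δt = 1.0529 (t = 2.4166), x⁻ = (-4.4370) → reset → x⁺ = (-4.0714), jump to mode 2
Mode 2: flow for 0.7058 to horizon, guard not reached → x = (-4.4234)

1 1.3637 0->1
2 2.4166 1->2
final: 2 -4.4234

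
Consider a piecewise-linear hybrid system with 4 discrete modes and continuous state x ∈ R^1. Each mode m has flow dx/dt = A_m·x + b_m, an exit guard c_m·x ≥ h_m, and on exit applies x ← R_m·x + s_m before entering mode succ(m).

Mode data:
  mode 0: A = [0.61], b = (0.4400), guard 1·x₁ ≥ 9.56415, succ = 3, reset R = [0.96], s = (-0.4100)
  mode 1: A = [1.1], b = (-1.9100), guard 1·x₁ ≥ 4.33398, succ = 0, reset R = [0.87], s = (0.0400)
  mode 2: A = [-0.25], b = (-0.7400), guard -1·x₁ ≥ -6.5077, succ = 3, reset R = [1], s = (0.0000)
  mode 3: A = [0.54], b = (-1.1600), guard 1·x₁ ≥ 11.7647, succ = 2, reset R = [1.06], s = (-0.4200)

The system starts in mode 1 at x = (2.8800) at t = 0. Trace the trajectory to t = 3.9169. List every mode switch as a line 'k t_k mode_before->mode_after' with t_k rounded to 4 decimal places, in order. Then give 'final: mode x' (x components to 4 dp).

1 0.7458 1->0
2 2.0894 0->3
3 2.7799 3->2
final: 2 8.3367

Mode 1: guard c·x = 4.3340 hit at Δt = 0.7458 (t = 0.7458), x⁻ = (4.3340) → reset → x⁺ = (3.8106), jump to mode 0
Mode 0: guard c·x = 9.5641 hit at Δt = 1.3436 (t = 2.0894), x⁻ = (9.5641) → reset → x⁺ = (8.7716), jump to mode 3
Mode 3: guard c·x = 11.7647 hit at Δt = 0.6905 (t = 2.7799), x⁻ = (11.7647) → reset → x⁺ = (12.0506), jump to mode 2
Mode 2: flow for 1.1370 to horizon, guard not reached → x = (8.3367)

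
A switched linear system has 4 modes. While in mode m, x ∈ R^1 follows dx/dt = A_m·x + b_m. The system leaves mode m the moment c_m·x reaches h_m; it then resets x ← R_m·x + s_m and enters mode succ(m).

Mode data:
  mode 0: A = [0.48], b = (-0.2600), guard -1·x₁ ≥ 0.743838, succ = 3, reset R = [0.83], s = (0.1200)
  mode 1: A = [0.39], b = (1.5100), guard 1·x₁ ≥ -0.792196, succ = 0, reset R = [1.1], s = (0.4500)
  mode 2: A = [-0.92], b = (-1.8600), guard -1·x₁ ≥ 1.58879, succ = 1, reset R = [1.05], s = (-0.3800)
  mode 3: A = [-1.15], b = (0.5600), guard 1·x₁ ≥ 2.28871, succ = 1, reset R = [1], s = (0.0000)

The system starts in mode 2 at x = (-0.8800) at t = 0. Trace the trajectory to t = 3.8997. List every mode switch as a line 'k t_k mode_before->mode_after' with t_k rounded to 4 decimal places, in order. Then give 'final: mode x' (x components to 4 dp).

Mode 2: guard c·x = 1.5888 hit at Δt = 1.0540 (t = 1.0540), x⁻ = (-1.5888) → reset → x⁺ = (-2.0482), jump to mode 1
Mode 1: guard c·x = -0.7922 hit at Δt = 1.3436 (t = 2.3976), x⁻ = (-0.7922) → reset → x⁺ = (-0.4214), jump to mode 0
Mode 0: guard c·x = 0.7438 hit at Δt = 0.6016 (t = 2.9992), x⁻ = (-0.7438) → reset → x⁺ = (-0.4974), jump to mode 3
Mode 3: flow for 0.9005 to horizon, guard not reached → x = (0.1375)

1 1.0540 2->1
2 2.3976 1->0
3 2.9992 0->3
final: 3 0.1375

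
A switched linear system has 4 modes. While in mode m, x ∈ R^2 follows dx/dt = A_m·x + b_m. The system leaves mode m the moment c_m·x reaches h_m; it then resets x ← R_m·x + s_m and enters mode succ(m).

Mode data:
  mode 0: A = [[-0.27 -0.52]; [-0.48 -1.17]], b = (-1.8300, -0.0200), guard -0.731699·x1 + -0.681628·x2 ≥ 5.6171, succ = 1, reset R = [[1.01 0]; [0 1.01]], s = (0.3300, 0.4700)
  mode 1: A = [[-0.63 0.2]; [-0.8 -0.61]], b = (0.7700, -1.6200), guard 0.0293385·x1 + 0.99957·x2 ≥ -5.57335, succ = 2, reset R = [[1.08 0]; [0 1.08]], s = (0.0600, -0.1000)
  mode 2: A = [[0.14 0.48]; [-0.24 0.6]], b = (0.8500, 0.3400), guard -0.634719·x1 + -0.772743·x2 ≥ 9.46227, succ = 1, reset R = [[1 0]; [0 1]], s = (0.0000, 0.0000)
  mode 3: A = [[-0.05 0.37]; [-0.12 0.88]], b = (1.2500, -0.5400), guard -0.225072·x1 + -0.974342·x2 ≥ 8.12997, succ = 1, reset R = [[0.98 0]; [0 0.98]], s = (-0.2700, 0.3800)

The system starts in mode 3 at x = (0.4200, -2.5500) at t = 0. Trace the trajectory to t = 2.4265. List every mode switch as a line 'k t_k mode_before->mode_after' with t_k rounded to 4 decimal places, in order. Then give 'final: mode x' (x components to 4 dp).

1 1.1646 3->1
2 1.9200 1->2
final: 2 -1.9932 -7.8909

Mode 3: guard c·x = 8.1300 hit at Δt = 1.1646 (t = 1.1646), x⁻ = (-0.2696, -8.2818) → reset → x⁺ = (-0.5342, -7.7361), jump to mode 1
Mode 1: guard c·x = -5.5733 hit at Δt = 0.7554 (t = 1.9200), x⁻ = (-0.6484, -5.5567) → reset → x⁺ = (-0.6403, -6.1013), jump to mode 2
Mode 2: flow for 0.5065 to horizon, guard not reached → x = (-1.9932, -7.8909)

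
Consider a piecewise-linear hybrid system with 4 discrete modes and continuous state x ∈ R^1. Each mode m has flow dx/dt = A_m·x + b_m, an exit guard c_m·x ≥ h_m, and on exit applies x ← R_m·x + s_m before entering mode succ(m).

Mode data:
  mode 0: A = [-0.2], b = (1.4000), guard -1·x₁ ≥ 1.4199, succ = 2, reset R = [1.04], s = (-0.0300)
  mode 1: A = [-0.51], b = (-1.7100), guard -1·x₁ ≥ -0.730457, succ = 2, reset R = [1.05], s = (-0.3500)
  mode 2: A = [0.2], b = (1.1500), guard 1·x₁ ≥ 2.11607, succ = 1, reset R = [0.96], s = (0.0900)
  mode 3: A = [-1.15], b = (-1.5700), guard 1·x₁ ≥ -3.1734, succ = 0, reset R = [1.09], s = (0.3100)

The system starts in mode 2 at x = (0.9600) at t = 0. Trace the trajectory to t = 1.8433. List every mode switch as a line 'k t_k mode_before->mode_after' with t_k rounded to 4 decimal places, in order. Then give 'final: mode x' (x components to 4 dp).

1 0.7948 2->1
2 1.3696 1->2
final: 2 1.0298

Mode 2: guard c·x = 2.1161 hit at Δt = 0.7948 (t = 0.7948), x⁻ = (2.1161) → reset → x⁺ = (2.1214), jump to mode 1
Mode 1: guard c·x = -0.7305 hit at Δt = 0.5748 (t = 1.3696), x⁻ = (0.7305) → reset → x⁺ = (0.4170), jump to mode 2
Mode 2: flow for 0.4737 to horizon, guard not reached → x = (1.0298)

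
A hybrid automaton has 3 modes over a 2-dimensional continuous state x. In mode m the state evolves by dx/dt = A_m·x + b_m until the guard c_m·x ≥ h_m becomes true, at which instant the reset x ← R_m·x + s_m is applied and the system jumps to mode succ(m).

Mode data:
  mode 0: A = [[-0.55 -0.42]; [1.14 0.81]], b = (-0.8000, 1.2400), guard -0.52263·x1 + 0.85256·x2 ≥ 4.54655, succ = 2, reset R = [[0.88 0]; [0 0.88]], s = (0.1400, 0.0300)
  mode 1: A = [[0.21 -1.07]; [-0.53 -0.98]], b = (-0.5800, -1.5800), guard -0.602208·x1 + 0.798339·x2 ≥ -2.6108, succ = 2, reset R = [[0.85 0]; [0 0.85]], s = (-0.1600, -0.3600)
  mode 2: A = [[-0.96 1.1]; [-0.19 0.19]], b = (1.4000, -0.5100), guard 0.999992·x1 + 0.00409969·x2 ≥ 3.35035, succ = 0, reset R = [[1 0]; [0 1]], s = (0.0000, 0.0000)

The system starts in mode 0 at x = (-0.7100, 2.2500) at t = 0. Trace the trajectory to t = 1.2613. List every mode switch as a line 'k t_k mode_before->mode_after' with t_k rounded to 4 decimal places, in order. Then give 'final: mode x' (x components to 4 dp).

Mode 0: guard c·x = 4.5465 hit at Δt = 0.8151 (t = 0.8151), x⁻ = (-1.8815, 4.1794) → reset → x⁺ = (-1.5157, 3.7079), jump to mode 2
Mode 2: flow for 0.4462 to horizon, guard not reached → x = (1.0303, 3.8139)

1 0.8151 0->2
final: 2 1.0303 3.8139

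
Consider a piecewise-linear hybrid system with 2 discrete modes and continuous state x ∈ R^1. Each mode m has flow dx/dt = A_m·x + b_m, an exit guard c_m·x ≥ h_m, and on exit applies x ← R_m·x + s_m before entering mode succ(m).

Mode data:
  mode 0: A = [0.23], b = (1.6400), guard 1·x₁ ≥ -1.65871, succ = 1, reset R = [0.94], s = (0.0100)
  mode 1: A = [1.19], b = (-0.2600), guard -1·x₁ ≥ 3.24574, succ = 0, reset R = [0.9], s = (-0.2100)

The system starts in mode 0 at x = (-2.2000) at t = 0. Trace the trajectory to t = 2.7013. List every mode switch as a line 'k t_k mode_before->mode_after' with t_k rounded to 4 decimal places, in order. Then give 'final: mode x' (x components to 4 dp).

1 0.4529 0->1
2 1.0183 1->0
3 2.3813 0->1
final: 1 -2.3685

Mode 0: guard c·x = -1.6587 hit at Δt = 0.4529 (t = 0.4529), x⁻ = (-1.6587) → reset → x⁺ = (-1.5492), jump to mode 1
Mode 1: guard c·x = 3.2457 hit at Δt = 0.5654 (t = 1.0183), x⁻ = (-3.2457) → reset → x⁺ = (-3.1312), jump to mode 0
Mode 0: guard c·x = -1.6587 hit at Δt = 1.3630 (t = 2.3813), x⁻ = (-1.6587) → reset → x⁺ = (-1.5492), jump to mode 1
Mode 1: flow for 0.3200 to horizon, guard not reached → x = (-2.3685)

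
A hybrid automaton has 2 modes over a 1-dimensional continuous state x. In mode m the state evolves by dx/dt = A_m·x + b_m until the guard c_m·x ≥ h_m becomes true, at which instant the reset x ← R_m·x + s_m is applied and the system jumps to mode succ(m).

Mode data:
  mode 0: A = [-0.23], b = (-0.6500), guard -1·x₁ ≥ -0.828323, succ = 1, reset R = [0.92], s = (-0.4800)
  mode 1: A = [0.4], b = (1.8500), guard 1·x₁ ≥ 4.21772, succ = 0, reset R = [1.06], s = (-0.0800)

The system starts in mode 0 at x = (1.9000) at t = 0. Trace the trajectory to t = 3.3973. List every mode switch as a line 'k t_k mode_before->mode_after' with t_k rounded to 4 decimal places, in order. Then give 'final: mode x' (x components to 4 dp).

Mode 0: guard c·x = -0.8283 hit at Δt = 1.1181 (t = 1.1181), x⁻ = (0.8283) → reset → x⁺ = (0.2821), jump to mode 1
Mode 1: guard c·x = 4.2177 hit at Δt = 1.4723 (t = 2.5904), x⁻ = (4.2177) → reset → x⁺ = (4.3908), jump to mode 0
Mode 0: flow for 0.8069 to horizon, guard not reached → x = (3.1684)

1 1.1181 0->1
2 2.5904 1->0
final: 0 3.1684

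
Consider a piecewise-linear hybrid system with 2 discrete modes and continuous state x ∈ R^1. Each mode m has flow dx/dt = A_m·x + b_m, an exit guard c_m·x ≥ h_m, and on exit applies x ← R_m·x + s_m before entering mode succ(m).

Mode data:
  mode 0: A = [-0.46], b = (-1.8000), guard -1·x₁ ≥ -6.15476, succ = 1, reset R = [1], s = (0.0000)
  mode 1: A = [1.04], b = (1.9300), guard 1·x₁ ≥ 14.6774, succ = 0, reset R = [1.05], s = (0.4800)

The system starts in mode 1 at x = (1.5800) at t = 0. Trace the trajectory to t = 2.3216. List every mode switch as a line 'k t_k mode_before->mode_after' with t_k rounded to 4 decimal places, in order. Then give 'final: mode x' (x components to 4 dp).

1 1.5107 1->0
final: 0 9.7253

Mode 1: guard c·x = 14.6774 hit at Δt = 1.5107 (t = 1.5107), x⁻ = (14.6774) → reset → x⁺ = (15.8913), jump to mode 0
Mode 0: flow for 0.8109 to horizon, guard not reached → x = (9.7253)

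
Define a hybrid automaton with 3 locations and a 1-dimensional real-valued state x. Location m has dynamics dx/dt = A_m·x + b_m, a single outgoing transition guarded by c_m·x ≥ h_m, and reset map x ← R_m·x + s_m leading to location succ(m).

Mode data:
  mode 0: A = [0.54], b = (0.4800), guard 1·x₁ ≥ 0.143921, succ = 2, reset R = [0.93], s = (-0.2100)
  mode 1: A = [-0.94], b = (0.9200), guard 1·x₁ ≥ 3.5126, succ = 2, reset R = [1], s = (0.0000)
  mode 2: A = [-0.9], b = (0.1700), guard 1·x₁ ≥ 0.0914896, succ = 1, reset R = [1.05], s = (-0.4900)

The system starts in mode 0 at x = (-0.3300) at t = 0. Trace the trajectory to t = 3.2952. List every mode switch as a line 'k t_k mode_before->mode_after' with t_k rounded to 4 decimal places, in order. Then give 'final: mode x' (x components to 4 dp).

1 1.1372 0->2
2 2.2495 2->1
final: 1 0.4651

Mode 0: guard c·x = 0.1439 hit at Δt = 1.1372 (t = 1.1372), x⁻ = (0.1439) → reset → x⁺ = (-0.0762), jump to mode 2
Mode 2: guard c·x = 0.0915 hit at Δt = 1.1123 (t = 2.2495), x⁻ = (0.0915) → reset → x⁺ = (-0.3939), jump to mode 1
Mode 1: flow for 1.0457 to horizon, guard not reached → x = (0.4651)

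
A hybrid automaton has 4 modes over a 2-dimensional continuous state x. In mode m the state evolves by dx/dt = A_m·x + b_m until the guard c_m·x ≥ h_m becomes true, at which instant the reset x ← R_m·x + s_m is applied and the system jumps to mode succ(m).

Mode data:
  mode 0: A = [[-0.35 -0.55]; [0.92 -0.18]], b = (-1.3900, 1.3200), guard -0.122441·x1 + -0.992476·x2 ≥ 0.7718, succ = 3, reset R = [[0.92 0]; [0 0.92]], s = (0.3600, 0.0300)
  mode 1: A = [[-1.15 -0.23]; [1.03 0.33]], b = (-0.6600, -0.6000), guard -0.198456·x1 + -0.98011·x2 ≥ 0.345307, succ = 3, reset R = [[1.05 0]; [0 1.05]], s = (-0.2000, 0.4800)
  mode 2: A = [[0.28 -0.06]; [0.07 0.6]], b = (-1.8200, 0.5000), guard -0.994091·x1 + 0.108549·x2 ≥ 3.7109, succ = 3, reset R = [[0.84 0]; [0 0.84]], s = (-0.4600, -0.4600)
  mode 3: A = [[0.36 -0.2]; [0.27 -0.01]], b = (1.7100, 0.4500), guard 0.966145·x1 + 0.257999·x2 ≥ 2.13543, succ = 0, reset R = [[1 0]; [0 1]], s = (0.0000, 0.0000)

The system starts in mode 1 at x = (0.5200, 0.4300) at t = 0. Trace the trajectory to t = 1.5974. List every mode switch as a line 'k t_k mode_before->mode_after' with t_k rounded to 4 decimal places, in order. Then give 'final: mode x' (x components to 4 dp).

Mode 1: guard c·x = 0.3453 hit at Δt = 1.2671 (t = 1.2671), x⁻ = (-0.3342, -0.2846) → reset → x⁺ = (-0.5509, 0.1811), jump to mode 3
Mode 3: flow for 0.3303 to horizon, guard not reached → x = (-0.0373, 0.3023)

1 1.2671 1->3
final: 3 -0.0373 0.3023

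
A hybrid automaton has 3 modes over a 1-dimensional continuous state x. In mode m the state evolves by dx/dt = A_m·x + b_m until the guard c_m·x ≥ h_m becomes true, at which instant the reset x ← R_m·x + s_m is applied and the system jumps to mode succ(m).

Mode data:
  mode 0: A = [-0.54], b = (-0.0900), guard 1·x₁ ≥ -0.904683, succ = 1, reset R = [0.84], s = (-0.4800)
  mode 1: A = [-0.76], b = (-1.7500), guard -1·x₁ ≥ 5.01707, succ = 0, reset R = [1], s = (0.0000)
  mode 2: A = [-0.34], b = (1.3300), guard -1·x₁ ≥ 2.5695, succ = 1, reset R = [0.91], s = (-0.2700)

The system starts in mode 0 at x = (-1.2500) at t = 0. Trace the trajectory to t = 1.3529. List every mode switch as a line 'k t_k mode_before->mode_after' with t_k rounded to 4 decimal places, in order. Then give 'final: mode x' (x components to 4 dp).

Mode 0: guard c·x = -0.9047 hit at Δt = 0.7108 (t = 0.7108), x⁻ = (-0.9047) → reset → x⁺ = (-1.2399), jump to mode 1
Mode 1: flow for 0.6421 to horizon, guard not reached → x = (-1.6503)

1 0.7108 0->1
final: 1 -1.6503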